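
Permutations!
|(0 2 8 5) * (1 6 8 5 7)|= |(0 2 5)(1 6 8 7)|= 12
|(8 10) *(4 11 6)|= 6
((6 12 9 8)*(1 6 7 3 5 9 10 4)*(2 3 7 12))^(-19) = (1 6 2 3 5 9 8 12 10 4)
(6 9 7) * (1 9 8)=(1 9 7 6 8)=[0, 9, 2, 3, 4, 5, 8, 6, 1, 7]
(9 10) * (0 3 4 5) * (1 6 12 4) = (0 3 1 6 12 4 5)(9 10) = [3, 6, 2, 1, 5, 0, 12, 7, 8, 10, 9, 11, 4]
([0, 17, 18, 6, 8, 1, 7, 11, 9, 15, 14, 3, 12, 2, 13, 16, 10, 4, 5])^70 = [0, 15, 4, 7, 10, 9, 11, 3, 14, 13, 5, 6, 12, 17, 1, 2, 18, 16, 8]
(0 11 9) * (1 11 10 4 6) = (0 10 4 6 1 11 9) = [10, 11, 2, 3, 6, 5, 1, 7, 8, 0, 4, 9]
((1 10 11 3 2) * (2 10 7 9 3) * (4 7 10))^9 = ((1 10 11 2)(3 4 7 9))^9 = (1 10 11 2)(3 4 7 9)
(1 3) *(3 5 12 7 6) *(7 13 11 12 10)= [0, 5, 2, 1, 4, 10, 3, 6, 8, 9, 7, 12, 13, 11]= (1 5 10 7 6 3)(11 12 13)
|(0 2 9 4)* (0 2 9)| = |(0 9 4 2)| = 4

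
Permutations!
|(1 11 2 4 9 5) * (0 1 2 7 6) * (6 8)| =12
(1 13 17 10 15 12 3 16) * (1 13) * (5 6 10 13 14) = (3 16 14 5 6 10 15 12)(13 17) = [0, 1, 2, 16, 4, 6, 10, 7, 8, 9, 15, 11, 3, 17, 5, 12, 14, 13]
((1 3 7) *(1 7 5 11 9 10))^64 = (1 9 5)(3 10 11)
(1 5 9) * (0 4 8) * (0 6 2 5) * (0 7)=(0 4 8 6 2 5 9 1 7)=[4, 7, 5, 3, 8, 9, 2, 0, 6, 1]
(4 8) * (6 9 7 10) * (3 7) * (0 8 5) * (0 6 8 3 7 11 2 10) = (0 3 11 2 10 8 4 5 6 9 7) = [3, 1, 10, 11, 5, 6, 9, 0, 4, 7, 8, 2]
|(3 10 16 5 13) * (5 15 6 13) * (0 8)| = |(0 8)(3 10 16 15 6 13)| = 6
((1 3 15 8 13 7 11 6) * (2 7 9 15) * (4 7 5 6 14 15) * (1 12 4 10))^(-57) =(1 5 4 14 13)(2 12 11 8 10)(3 6 7 15 9)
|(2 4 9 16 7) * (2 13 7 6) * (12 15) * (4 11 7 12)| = 10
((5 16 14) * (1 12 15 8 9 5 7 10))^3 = ((1 12 15 8 9 5 16 14 7 10))^3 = (1 8 16 10 15 5 7 12 9 14)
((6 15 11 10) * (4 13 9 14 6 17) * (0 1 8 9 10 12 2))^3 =(0 9 15 2 8 6 12 1 14 11)(4 17 10 13)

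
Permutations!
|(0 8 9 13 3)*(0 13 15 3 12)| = 7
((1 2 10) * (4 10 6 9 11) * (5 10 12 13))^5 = (1 4)(2 12)(5 9)(6 13)(10 11)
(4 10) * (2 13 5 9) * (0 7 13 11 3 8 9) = (0 7 13 5)(2 11 3 8 9)(4 10) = [7, 1, 11, 8, 10, 0, 6, 13, 9, 2, 4, 3, 12, 5]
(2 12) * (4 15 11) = (2 12)(4 15 11) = [0, 1, 12, 3, 15, 5, 6, 7, 8, 9, 10, 4, 2, 13, 14, 11]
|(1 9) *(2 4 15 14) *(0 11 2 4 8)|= 12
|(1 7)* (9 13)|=2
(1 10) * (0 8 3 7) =(0 8 3 7)(1 10) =[8, 10, 2, 7, 4, 5, 6, 0, 3, 9, 1]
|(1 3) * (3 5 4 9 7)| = 6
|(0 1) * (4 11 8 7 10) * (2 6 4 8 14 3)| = 6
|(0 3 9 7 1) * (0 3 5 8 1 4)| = |(0 5 8 1 3 9 7 4)| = 8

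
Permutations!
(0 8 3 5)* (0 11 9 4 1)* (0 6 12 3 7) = (0 8 7)(1 6 12 3 5 11 9 4) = [8, 6, 2, 5, 1, 11, 12, 0, 7, 4, 10, 9, 3]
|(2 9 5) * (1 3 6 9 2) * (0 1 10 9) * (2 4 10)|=20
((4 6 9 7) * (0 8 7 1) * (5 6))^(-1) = ((0 8 7 4 5 6 9 1))^(-1) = (0 1 9 6 5 4 7 8)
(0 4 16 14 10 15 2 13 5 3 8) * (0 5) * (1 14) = (0 4 16 1 14 10 15 2 13)(3 8 5) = [4, 14, 13, 8, 16, 3, 6, 7, 5, 9, 15, 11, 12, 0, 10, 2, 1]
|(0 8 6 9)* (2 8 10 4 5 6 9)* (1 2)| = |(0 10 4 5 6 1 2 8 9)| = 9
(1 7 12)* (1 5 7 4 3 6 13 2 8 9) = (1 4 3 6 13 2 8 9)(5 7 12) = [0, 4, 8, 6, 3, 7, 13, 12, 9, 1, 10, 11, 5, 2]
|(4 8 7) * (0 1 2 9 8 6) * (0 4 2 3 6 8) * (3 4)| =|(0 1 4 8 7 2 9)(3 6)| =14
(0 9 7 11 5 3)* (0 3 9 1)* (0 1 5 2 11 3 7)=(0 5 9)(2 11)(3 7)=[5, 1, 11, 7, 4, 9, 6, 3, 8, 0, 10, 2]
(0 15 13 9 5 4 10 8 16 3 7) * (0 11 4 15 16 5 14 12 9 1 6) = (0 16 3 7 11 4 10 8 5 15 13 1 6)(9 14 12) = [16, 6, 2, 7, 10, 15, 0, 11, 5, 14, 8, 4, 9, 1, 12, 13, 3]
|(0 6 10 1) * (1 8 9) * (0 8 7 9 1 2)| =|(0 6 10 7 9 2)(1 8)| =6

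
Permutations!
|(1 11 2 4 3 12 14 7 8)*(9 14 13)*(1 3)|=28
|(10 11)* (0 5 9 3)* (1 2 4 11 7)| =12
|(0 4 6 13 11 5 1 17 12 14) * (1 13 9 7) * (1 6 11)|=9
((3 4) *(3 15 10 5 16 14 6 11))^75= ((3 4 15 10 5 16 14 6 11))^75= (3 10 14)(4 5 6)(11 15 16)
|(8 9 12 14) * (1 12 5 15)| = 7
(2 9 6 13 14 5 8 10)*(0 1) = (0 1)(2 9 6 13 14 5 8 10) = [1, 0, 9, 3, 4, 8, 13, 7, 10, 6, 2, 11, 12, 14, 5]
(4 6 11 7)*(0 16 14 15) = (0 16 14 15)(4 6 11 7) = [16, 1, 2, 3, 6, 5, 11, 4, 8, 9, 10, 7, 12, 13, 15, 0, 14]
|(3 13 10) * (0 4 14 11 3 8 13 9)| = 6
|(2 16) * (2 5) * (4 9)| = |(2 16 5)(4 9)| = 6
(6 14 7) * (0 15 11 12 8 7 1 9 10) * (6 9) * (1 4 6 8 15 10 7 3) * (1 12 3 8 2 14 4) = (0 10)(1 2 14)(3 12 15 11)(4 6)(7 9) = [10, 2, 14, 12, 6, 5, 4, 9, 8, 7, 0, 3, 15, 13, 1, 11]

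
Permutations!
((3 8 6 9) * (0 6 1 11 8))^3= ((0 6 9 3)(1 11 8))^3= (11)(0 3 9 6)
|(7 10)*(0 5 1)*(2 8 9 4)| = |(0 5 1)(2 8 9 4)(7 10)| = 12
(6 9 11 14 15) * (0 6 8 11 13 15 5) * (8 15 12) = (15)(0 6 9 13 12 8 11 14 5) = [6, 1, 2, 3, 4, 0, 9, 7, 11, 13, 10, 14, 8, 12, 5, 15]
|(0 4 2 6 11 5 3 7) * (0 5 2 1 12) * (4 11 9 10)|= |(0 11 2 6 9 10 4 1 12)(3 7 5)|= 9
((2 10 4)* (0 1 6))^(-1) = (0 6 1)(2 4 10)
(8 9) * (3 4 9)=(3 4 9 8)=[0, 1, 2, 4, 9, 5, 6, 7, 3, 8]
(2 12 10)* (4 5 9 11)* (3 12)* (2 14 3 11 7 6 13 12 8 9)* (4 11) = (2 4 5)(3 8 9 7 6 13 12 10 14) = [0, 1, 4, 8, 5, 2, 13, 6, 9, 7, 14, 11, 10, 12, 3]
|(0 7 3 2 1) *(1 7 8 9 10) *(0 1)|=|(0 8 9 10)(2 7 3)|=12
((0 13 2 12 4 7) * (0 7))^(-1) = (0 4 12 2 13)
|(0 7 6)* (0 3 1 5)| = 6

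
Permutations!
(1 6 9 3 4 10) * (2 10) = (1 6 9 3 4 2 10) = [0, 6, 10, 4, 2, 5, 9, 7, 8, 3, 1]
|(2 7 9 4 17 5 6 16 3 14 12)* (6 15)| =|(2 7 9 4 17 5 15 6 16 3 14 12)| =12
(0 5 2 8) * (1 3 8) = (0 5 2 1 3 8) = [5, 3, 1, 8, 4, 2, 6, 7, 0]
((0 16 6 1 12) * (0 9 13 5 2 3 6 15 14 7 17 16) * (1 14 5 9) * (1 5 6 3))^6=((1 12 5 2)(6 14 7 17 16 15)(9 13))^6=(17)(1 5)(2 12)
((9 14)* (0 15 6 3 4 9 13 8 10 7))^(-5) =(0 14 15 13 6 8 3 10 4 7 9) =((0 15 6 3 4 9 14 13 8 10 7))^(-5)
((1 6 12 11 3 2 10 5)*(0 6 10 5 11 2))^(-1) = ((0 6 12 2 5 1 10 11 3))^(-1) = (0 3 11 10 1 5 2 12 6)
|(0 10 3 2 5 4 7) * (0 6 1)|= 9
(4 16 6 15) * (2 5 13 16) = (2 5 13 16 6 15 4) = [0, 1, 5, 3, 2, 13, 15, 7, 8, 9, 10, 11, 12, 16, 14, 4, 6]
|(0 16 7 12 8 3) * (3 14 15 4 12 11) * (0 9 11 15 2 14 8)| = 6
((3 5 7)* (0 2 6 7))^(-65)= ((0 2 6 7 3 5))^(-65)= (0 2 6 7 3 5)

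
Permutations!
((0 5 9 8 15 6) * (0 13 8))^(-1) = (0 9 5)(6 15 8 13)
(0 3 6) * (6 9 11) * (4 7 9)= (0 3 4 7 9 11 6)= [3, 1, 2, 4, 7, 5, 0, 9, 8, 11, 10, 6]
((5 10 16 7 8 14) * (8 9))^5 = ((5 10 16 7 9 8 14))^5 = (5 8 7 10 14 9 16)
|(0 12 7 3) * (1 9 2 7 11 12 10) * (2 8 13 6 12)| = 12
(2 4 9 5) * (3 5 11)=(2 4 9 11 3 5)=[0, 1, 4, 5, 9, 2, 6, 7, 8, 11, 10, 3]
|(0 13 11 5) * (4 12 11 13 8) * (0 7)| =7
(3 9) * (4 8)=(3 9)(4 8)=[0, 1, 2, 9, 8, 5, 6, 7, 4, 3]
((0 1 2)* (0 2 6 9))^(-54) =((0 1 6 9))^(-54) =(0 6)(1 9)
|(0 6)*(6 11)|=|(0 11 6)|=3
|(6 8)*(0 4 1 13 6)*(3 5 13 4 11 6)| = |(0 11 6 8)(1 4)(3 5 13)| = 12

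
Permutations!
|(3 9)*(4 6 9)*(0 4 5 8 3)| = |(0 4 6 9)(3 5 8)| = 12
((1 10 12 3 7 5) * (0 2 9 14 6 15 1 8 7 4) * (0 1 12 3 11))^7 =(0 11 12 15 6 14 9 2)(1 4 3 10)(5 8 7)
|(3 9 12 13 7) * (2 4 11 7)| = 8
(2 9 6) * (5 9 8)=(2 8 5 9 6)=[0, 1, 8, 3, 4, 9, 2, 7, 5, 6]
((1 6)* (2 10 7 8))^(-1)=((1 6)(2 10 7 8))^(-1)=(1 6)(2 8 7 10)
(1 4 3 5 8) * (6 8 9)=(1 4 3 5 9 6 8)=[0, 4, 2, 5, 3, 9, 8, 7, 1, 6]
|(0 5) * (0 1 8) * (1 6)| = 5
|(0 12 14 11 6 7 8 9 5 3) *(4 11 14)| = 10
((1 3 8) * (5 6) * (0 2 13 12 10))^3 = ((0 2 13 12 10)(1 3 8)(5 6))^3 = (0 12 2 10 13)(5 6)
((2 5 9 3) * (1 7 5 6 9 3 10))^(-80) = ((1 7 5 3 2 6 9 10))^(-80) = (10)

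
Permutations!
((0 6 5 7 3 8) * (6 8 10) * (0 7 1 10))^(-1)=(0 3 7 8)(1 5 6 10)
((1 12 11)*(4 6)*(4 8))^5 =((1 12 11)(4 6 8))^5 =(1 11 12)(4 8 6)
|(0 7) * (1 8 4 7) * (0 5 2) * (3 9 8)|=9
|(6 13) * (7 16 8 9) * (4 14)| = |(4 14)(6 13)(7 16 8 9)| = 4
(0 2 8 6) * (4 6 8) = (8)(0 2 4 6) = [2, 1, 4, 3, 6, 5, 0, 7, 8]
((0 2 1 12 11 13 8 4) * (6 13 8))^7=((0 2 1 12 11 8 4)(6 13))^7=(6 13)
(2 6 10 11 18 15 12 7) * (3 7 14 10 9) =[0, 1, 6, 7, 4, 5, 9, 2, 8, 3, 11, 18, 14, 13, 10, 12, 16, 17, 15] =(2 6 9 3 7)(10 11 18 15 12 14)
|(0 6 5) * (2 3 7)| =3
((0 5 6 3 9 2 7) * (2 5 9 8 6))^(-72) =(0 2 9 7 5) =((0 9 5 2 7)(3 8 6))^(-72)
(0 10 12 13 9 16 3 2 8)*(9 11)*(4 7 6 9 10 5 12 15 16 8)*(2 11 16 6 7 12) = (0 5 2 4 12 13 16 3 11 10 15 6 9 8) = [5, 1, 4, 11, 12, 2, 9, 7, 0, 8, 15, 10, 13, 16, 14, 6, 3]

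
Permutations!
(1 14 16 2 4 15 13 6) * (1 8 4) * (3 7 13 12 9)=(1 14 16 2)(3 7 13 6 8 4 15 12 9)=[0, 14, 1, 7, 15, 5, 8, 13, 4, 3, 10, 11, 9, 6, 16, 12, 2]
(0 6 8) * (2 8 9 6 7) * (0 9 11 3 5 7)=[0, 1, 8, 5, 4, 7, 11, 2, 9, 6, 10, 3]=(2 8 9 6 11 3 5 7)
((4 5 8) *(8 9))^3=((4 5 9 8))^3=(4 8 9 5)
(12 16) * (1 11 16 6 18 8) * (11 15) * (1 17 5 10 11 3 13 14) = [0, 15, 2, 13, 4, 10, 18, 7, 17, 9, 11, 16, 6, 14, 1, 3, 12, 5, 8] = (1 15 3 13 14)(5 10 11 16 12 6 18 8 17)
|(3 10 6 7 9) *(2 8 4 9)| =|(2 8 4 9 3 10 6 7)| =8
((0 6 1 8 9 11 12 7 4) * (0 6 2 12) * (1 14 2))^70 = ((0 1 8 9 11)(2 12 7 4 6 14))^70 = (2 6 7)(4 12 14)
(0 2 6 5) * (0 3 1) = (0 2 6 5 3 1) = [2, 0, 6, 1, 4, 3, 5]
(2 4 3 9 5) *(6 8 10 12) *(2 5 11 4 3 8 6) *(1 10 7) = [0, 10, 3, 9, 8, 5, 6, 1, 7, 11, 12, 4, 2] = (1 10 12 2 3 9 11 4 8 7)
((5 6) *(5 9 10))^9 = (5 6 9 10)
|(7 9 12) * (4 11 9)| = 5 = |(4 11 9 12 7)|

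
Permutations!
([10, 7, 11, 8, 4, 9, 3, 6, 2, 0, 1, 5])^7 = (0 2 7 9 8 1 5 3 10 11 6)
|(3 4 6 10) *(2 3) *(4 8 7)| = 7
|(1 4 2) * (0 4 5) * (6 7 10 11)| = |(0 4 2 1 5)(6 7 10 11)| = 20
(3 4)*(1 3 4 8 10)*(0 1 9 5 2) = (0 1 3 8 10 9 5 2) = [1, 3, 0, 8, 4, 2, 6, 7, 10, 5, 9]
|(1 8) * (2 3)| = |(1 8)(2 3)| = 2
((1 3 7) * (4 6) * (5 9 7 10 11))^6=((1 3 10 11 5 9 7)(4 6))^6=(1 7 9 5 11 10 3)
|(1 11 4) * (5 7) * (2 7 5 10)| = 3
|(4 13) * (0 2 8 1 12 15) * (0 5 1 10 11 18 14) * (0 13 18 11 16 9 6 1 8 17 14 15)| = |(0 2 17 14 13 4 18 15 5 8 10 16 9 6 1 12)| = 16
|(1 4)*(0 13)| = |(0 13)(1 4)| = 2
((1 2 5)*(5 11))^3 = (1 5 11 2) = ((1 2 11 5))^3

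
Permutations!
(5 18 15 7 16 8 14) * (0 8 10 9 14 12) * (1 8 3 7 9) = (0 3 7 16 10 1 8 12)(5 18 15 9 14) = [3, 8, 2, 7, 4, 18, 6, 16, 12, 14, 1, 11, 0, 13, 5, 9, 10, 17, 15]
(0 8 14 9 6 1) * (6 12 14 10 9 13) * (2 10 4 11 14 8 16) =[16, 0, 10, 3, 11, 5, 1, 7, 4, 12, 9, 14, 8, 6, 13, 15, 2] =(0 16 2 10 9 12 8 4 11 14 13 6 1)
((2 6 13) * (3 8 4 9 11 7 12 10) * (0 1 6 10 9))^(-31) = (0 10 1 3 6 8 13 4 2)(7 12 9 11) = ((0 1 6 13 2 10 3 8 4)(7 12 9 11))^(-31)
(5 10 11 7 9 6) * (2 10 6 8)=(2 10 11 7 9 8)(5 6)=[0, 1, 10, 3, 4, 6, 5, 9, 2, 8, 11, 7]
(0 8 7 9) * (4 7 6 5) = (0 8 6 5 4 7 9) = [8, 1, 2, 3, 7, 4, 5, 9, 6, 0]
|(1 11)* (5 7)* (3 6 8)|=|(1 11)(3 6 8)(5 7)|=6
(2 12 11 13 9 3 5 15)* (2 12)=(3 5 15 12 11 13 9)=[0, 1, 2, 5, 4, 15, 6, 7, 8, 3, 10, 13, 11, 9, 14, 12]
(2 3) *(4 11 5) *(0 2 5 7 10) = (0 2 3 5 4 11 7 10) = [2, 1, 3, 5, 11, 4, 6, 10, 8, 9, 0, 7]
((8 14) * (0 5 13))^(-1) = ((0 5 13)(8 14))^(-1) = (0 13 5)(8 14)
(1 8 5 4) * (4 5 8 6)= (8)(1 6 4)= [0, 6, 2, 3, 1, 5, 4, 7, 8]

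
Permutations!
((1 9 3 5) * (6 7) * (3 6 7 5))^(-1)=(1 5 6 9)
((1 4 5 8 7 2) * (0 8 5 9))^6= ((0 8 7 2 1 4 9))^6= (0 9 4 1 2 7 8)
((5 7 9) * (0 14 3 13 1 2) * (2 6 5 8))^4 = ((0 14 3 13 1 6 5 7 9 8 2))^4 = (0 1 9 14 6 8 3 5 2 13 7)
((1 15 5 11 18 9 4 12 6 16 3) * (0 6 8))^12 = (0 8 12 4 9 18 11 5 15 1 3 16 6)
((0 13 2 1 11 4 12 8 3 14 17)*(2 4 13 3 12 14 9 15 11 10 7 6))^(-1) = (0 17 14 4 13 11 15 9 3)(1 2 6 7 10)(8 12)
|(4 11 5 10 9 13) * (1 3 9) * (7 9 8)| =10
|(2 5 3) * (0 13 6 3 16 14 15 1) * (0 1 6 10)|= 21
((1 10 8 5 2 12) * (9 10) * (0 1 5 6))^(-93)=((0 1 9 10 8 6)(2 12 5))^(-93)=(12)(0 10)(1 8)(6 9)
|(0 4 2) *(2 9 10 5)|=|(0 4 9 10 5 2)|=6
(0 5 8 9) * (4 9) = (0 5 8 4 9) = [5, 1, 2, 3, 9, 8, 6, 7, 4, 0]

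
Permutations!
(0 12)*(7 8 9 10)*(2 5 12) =(0 2 5 12)(7 8 9 10) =[2, 1, 5, 3, 4, 12, 6, 8, 9, 10, 7, 11, 0]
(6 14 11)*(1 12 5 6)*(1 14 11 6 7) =(1 12 5 7)(6 11 14) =[0, 12, 2, 3, 4, 7, 11, 1, 8, 9, 10, 14, 5, 13, 6]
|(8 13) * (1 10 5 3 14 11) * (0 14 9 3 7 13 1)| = 6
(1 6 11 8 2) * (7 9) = (1 6 11 8 2)(7 9) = [0, 6, 1, 3, 4, 5, 11, 9, 2, 7, 10, 8]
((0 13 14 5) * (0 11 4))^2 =(0 14 11)(4 13 5)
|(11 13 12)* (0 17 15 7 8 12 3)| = |(0 17 15 7 8 12 11 13 3)| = 9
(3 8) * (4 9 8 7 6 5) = (3 7 6 5 4 9 8) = [0, 1, 2, 7, 9, 4, 5, 6, 3, 8]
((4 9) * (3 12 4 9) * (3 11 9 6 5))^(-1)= ((3 12 4 11 9 6 5))^(-1)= (3 5 6 9 11 4 12)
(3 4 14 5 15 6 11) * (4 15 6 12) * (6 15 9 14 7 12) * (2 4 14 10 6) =(2 4 7 12 14 5 15)(3 9 10 6 11) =[0, 1, 4, 9, 7, 15, 11, 12, 8, 10, 6, 3, 14, 13, 5, 2]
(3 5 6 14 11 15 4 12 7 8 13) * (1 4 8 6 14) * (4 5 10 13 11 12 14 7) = [0, 5, 2, 10, 14, 7, 1, 6, 11, 9, 13, 15, 4, 3, 12, 8] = (1 5 7 6)(3 10 13)(4 14 12)(8 11 15)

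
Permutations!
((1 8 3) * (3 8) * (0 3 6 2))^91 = (8)(0 3 1 6 2)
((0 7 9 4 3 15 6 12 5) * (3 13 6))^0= (15)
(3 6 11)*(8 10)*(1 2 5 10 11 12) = (1 2 5 10 8 11 3 6 12) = [0, 2, 5, 6, 4, 10, 12, 7, 11, 9, 8, 3, 1]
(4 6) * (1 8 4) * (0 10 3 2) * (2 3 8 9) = (0 10 8 4 6 1 9 2) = [10, 9, 0, 3, 6, 5, 1, 7, 4, 2, 8]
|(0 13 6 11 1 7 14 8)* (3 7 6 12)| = 21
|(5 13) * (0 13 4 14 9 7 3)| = |(0 13 5 4 14 9 7 3)| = 8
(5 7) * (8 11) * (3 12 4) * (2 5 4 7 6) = (2 5 6)(3 12 7 4)(8 11) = [0, 1, 5, 12, 3, 6, 2, 4, 11, 9, 10, 8, 7]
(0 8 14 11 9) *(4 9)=(0 8 14 11 4 9)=[8, 1, 2, 3, 9, 5, 6, 7, 14, 0, 10, 4, 12, 13, 11]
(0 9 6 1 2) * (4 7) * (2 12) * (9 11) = (0 11 9 6 1 12 2)(4 7) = [11, 12, 0, 3, 7, 5, 1, 4, 8, 6, 10, 9, 2]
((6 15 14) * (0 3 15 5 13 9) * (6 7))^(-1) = ((0 3 15 14 7 6 5 13 9))^(-1) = (0 9 13 5 6 7 14 15 3)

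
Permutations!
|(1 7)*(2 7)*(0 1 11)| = |(0 1 2 7 11)| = 5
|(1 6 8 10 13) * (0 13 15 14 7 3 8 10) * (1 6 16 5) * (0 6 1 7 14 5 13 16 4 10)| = |(0 16 13 1 4 10 15 5 7 3 8 6)| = 12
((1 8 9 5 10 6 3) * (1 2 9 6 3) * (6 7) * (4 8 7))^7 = (1 7 6)(2 5 3 9 10)(4 8)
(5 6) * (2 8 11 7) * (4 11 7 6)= (2 8 7)(4 11 6 5)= [0, 1, 8, 3, 11, 4, 5, 2, 7, 9, 10, 6]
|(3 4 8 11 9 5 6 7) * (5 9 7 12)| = |(3 4 8 11 7)(5 6 12)| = 15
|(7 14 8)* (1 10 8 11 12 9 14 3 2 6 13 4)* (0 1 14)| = |(0 1 10 8 7 3 2 6 13 4 14 11 12 9)| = 14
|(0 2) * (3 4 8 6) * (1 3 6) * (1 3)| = 6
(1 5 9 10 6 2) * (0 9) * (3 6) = (0 9 10 3 6 2 1 5) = [9, 5, 1, 6, 4, 0, 2, 7, 8, 10, 3]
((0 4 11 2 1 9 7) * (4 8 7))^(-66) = ((0 8 7)(1 9 4 11 2))^(-66) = (1 2 11 4 9)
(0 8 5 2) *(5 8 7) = (8)(0 7 5 2) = [7, 1, 0, 3, 4, 2, 6, 5, 8]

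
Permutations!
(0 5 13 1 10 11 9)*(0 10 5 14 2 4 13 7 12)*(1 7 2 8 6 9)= [14, 5, 4, 3, 13, 2, 9, 12, 6, 10, 11, 1, 0, 7, 8]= (0 14 8 6 9 10 11 1 5 2 4 13 7 12)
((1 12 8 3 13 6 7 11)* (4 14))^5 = (1 6 8 11 13 12 7 3)(4 14)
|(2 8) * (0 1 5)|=|(0 1 5)(2 8)|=6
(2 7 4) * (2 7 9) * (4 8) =(2 9)(4 7 8) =[0, 1, 9, 3, 7, 5, 6, 8, 4, 2]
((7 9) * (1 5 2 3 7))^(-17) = (1 5 2 3 7 9)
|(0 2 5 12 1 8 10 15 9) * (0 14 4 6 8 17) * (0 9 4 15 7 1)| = 20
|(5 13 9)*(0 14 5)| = |(0 14 5 13 9)| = 5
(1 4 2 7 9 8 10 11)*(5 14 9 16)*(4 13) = (1 13 4 2 7 16 5 14 9 8 10 11) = [0, 13, 7, 3, 2, 14, 6, 16, 10, 8, 11, 1, 12, 4, 9, 15, 5]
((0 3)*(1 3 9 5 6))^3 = (0 6)(1 9)(3 5)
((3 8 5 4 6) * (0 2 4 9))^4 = ((0 2 4 6 3 8 5 9))^4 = (0 3)(2 8)(4 5)(6 9)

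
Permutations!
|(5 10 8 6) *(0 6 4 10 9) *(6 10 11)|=|(0 10 8 4 11 6 5 9)|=8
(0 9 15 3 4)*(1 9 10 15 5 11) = (0 10 15 3 4)(1 9 5 11) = [10, 9, 2, 4, 0, 11, 6, 7, 8, 5, 15, 1, 12, 13, 14, 3]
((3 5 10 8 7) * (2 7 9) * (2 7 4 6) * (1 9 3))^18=((1 9 7)(2 4 6)(3 5 10 8))^18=(3 10)(5 8)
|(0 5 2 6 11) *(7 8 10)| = |(0 5 2 6 11)(7 8 10)| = 15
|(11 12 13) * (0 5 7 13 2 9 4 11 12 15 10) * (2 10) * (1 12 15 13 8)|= 42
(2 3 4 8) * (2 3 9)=(2 9)(3 4 8)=[0, 1, 9, 4, 8, 5, 6, 7, 3, 2]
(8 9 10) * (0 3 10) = (0 3 10 8 9) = [3, 1, 2, 10, 4, 5, 6, 7, 9, 0, 8]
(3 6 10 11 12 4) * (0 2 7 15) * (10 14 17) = (0 2 7 15)(3 6 14 17 10 11 12 4) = [2, 1, 7, 6, 3, 5, 14, 15, 8, 9, 11, 12, 4, 13, 17, 0, 16, 10]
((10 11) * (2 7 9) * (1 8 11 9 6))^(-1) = ((1 8 11 10 9 2 7 6))^(-1) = (1 6 7 2 9 10 11 8)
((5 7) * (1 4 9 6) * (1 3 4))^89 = ((3 4 9 6)(5 7))^89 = (3 4 9 6)(5 7)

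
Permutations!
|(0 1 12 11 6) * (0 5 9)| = |(0 1 12 11 6 5 9)| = 7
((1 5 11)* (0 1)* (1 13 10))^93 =((0 13 10 1 5 11))^93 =(0 1)(5 13)(10 11)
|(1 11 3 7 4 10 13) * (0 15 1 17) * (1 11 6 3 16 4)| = 8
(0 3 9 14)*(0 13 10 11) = (0 3 9 14 13 10 11) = [3, 1, 2, 9, 4, 5, 6, 7, 8, 14, 11, 0, 12, 10, 13]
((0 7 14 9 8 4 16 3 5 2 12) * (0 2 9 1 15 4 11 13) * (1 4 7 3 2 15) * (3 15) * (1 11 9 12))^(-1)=(0 13 11 1 2 16 4 14 7 15)(3 12 5)(8 9)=((0 15 7 14 4 16 2 1 11 13)(3 5 12)(8 9))^(-1)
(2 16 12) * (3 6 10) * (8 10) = (2 16 12)(3 6 8 10) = [0, 1, 16, 6, 4, 5, 8, 7, 10, 9, 3, 11, 2, 13, 14, 15, 12]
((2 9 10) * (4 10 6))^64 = ((2 9 6 4 10))^64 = (2 10 4 6 9)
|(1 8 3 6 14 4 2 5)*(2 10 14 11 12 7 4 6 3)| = |(1 8 2 5)(4 10 14 6 11 12 7)| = 28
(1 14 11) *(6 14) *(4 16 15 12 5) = (1 6 14 11)(4 16 15 12 5) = [0, 6, 2, 3, 16, 4, 14, 7, 8, 9, 10, 1, 5, 13, 11, 12, 15]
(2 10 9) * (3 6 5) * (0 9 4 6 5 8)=[9, 1, 10, 5, 6, 3, 8, 7, 0, 2, 4]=(0 9 2 10 4 6 8)(3 5)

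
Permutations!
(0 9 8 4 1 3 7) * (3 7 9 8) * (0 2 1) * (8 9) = (0 9 3 8 4)(1 7 2) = [9, 7, 1, 8, 0, 5, 6, 2, 4, 3]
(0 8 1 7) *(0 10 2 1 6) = (0 8 6)(1 7 10 2) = [8, 7, 1, 3, 4, 5, 0, 10, 6, 9, 2]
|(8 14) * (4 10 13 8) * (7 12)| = |(4 10 13 8 14)(7 12)| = 10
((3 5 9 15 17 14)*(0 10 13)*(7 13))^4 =((0 10 7 13)(3 5 9 15 17 14))^4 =(3 17 9)(5 14 15)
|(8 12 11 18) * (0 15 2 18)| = |(0 15 2 18 8 12 11)| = 7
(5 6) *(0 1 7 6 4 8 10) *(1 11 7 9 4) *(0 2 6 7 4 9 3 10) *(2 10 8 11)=[2, 3, 6, 8, 11, 1, 5, 7, 0, 9, 10, 4]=(0 2 6 5 1 3 8)(4 11)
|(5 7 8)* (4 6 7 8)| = |(4 6 7)(5 8)| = 6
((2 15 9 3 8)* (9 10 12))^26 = ((2 15 10 12 9 3 8))^26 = (2 3 12 15 8 9 10)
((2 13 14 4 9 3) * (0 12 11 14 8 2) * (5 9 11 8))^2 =(0 8 13 9)(2 5 3 12)(4 14 11)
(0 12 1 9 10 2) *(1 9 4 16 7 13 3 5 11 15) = (0 12 9 10 2)(1 4 16 7 13 3 5 11 15) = [12, 4, 0, 5, 16, 11, 6, 13, 8, 10, 2, 15, 9, 3, 14, 1, 7]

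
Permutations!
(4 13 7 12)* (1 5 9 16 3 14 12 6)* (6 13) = (1 5 9 16 3 14 12 4 6)(7 13) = [0, 5, 2, 14, 6, 9, 1, 13, 8, 16, 10, 11, 4, 7, 12, 15, 3]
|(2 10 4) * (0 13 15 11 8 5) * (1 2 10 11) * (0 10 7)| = 11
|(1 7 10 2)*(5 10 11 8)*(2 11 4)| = 4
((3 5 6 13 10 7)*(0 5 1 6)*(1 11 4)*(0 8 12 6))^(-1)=((0 5 8 12 6 13 10 7 3 11 4 1))^(-1)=(0 1 4 11 3 7 10 13 6 12 8 5)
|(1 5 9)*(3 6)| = 6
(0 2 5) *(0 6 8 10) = (0 2 5 6 8 10) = [2, 1, 5, 3, 4, 6, 8, 7, 10, 9, 0]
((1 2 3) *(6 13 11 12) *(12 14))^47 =((1 2 3)(6 13 11 14 12))^47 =(1 3 2)(6 11 12 13 14)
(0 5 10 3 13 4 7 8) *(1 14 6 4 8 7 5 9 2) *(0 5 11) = (0 9 2 1 14 6 4 11)(3 13 8 5 10) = [9, 14, 1, 13, 11, 10, 4, 7, 5, 2, 3, 0, 12, 8, 6]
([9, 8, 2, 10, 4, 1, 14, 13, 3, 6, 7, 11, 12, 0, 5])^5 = [1, 13, 2, 9, 4, 7, 3, 14, 0, 8, 6, 11, 12, 5, 10]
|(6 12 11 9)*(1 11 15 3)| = 7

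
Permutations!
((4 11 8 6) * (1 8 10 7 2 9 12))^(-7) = (1 4 7 12 6 10 9 8 11 2)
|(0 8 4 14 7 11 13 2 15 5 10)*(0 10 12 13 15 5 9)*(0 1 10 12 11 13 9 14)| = 84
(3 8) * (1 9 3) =[0, 9, 2, 8, 4, 5, 6, 7, 1, 3] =(1 9 3 8)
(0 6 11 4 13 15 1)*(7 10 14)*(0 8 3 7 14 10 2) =(0 6 11 4 13 15 1 8 3 7 2) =[6, 8, 0, 7, 13, 5, 11, 2, 3, 9, 10, 4, 12, 15, 14, 1]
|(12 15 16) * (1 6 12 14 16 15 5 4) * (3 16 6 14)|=6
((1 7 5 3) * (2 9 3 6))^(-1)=(1 3 9 2 6 5 7)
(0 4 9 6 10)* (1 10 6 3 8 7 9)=(0 4 1 10)(3 8 7 9)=[4, 10, 2, 8, 1, 5, 6, 9, 7, 3, 0]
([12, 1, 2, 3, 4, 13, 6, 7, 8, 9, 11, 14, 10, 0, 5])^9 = (0 10 14 13 12 11 5)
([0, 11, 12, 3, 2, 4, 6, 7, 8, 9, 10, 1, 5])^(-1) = [0, 11, 4, 3, 5, 12, 6, 7, 8, 9, 10, 1, 2]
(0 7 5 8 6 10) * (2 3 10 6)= (0 7 5 8 2 3 10)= [7, 1, 3, 10, 4, 8, 6, 5, 2, 9, 0]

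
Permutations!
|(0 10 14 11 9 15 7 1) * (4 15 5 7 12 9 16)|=12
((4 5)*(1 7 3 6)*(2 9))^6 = (9)(1 3)(6 7) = ((1 7 3 6)(2 9)(4 5))^6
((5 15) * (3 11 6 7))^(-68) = ((3 11 6 7)(5 15))^(-68) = (15)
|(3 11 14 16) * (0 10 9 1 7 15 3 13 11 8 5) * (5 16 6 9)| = |(0 10 5)(1 7 15 3 8 16 13 11 14 6 9)| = 33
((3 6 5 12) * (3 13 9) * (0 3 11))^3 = (0 5 9 3 12 11 6 13)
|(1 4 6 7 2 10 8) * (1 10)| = |(1 4 6 7 2)(8 10)| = 10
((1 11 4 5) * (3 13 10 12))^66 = ((1 11 4 5)(3 13 10 12))^66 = (1 4)(3 10)(5 11)(12 13)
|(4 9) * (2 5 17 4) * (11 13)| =|(2 5 17 4 9)(11 13)| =10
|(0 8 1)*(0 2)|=4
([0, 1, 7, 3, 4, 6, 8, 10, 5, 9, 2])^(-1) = (2 10 7)(5 8 6)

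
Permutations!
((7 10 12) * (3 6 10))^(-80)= (12)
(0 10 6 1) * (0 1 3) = (0 10 6 3) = [10, 1, 2, 0, 4, 5, 3, 7, 8, 9, 6]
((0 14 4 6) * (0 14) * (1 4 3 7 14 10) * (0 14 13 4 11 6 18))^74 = (0 13 14 4 3 18 7)(1 6)(10 11)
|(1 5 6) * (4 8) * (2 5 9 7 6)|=|(1 9 7 6)(2 5)(4 8)|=4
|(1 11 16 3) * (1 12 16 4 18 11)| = 3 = |(3 12 16)(4 18 11)|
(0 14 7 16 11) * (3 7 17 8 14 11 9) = (0 11)(3 7 16 9)(8 14 17) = [11, 1, 2, 7, 4, 5, 6, 16, 14, 3, 10, 0, 12, 13, 17, 15, 9, 8]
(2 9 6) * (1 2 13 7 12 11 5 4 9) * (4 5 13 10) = (1 2)(4 9 6 10)(7 12 11 13) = [0, 2, 1, 3, 9, 5, 10, 12, 8, 6, 4, 13, 11, 7]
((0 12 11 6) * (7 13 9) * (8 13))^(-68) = (13)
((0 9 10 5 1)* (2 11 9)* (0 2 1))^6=((0 1 2 11 9 10 5))^6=(0 5 10 9 11 2 1)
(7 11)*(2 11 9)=(2 11 7 9)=[0, 1, 11, 3, 4, 5, 6, 9, 8, 2, 10, 7]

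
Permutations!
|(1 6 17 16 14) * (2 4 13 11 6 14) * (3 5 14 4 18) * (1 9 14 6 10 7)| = |(1 4 13 11 10 7)(2 18 3 5 6 17 16)(9 14)| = 42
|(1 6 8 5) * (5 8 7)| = |(8)(1 6 7 5)| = 4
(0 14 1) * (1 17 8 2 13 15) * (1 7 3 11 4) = (0 14 17 8 2 13 15 7 3 11 4 1) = [14, 0, 13, 11, 1, 5, 6, 3, 2, 9, 10, 4, 12, 15, 17, 7, 16, 8]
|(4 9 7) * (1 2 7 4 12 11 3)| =6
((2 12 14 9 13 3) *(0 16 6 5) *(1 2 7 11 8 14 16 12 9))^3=((0 12 16 6 5)(1 2 9 13 3 7 11 8 14))^3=(0 6 12 5 16)(1 13 11)(2 3 8)(7 14 9)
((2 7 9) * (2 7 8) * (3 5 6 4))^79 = (2 8)(3 4 6 5)(7 9)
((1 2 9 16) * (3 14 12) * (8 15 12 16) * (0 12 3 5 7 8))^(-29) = ((0 12 5 7 8 15 3 14 16 1 2 9))^(-29) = (0 14 5 1 8 9 3 12 16 7 2 15)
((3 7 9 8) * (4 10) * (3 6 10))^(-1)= ((3 7 9 8 6 10 4))^(-1)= (3 4 10 6 8 9 7)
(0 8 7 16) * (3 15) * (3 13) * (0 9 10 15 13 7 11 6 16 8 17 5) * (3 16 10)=[17, 1, 2, 13, 4, 0, 10, 8, 11, 3, 15, 6, 12, 16, 14, 7, 9, 5]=(0 17 5)(3 13 16 9)(6 10 15 7 8 11)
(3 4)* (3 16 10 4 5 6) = (3 5 6)(4 16 10) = [0, 1, 2, 5, 16, 6, 3, 7, 8, 9, 4, 11, 12, 13, 14, 15, 10]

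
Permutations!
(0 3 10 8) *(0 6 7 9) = (0 3 10 8 6 7 9) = [3, 1, 2, 10, 4, 5, 7, 9, 6, 0, 8]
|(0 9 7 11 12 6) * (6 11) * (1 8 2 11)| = 20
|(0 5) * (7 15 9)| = |(0 5)(7 15 9)| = 6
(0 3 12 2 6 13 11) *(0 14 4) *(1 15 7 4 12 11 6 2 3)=(0 1 15 7 4)(3 11 14 12)(6 13)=[1, 15, 2, 11, 0, 5, 13, 4, 8, 9, 10, 14, 3, 6, 12, 7]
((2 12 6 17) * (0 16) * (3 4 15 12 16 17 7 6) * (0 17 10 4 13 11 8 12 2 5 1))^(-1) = (0 1 5 17 16 2 15 4 10)(3 12 8 11 13)(6 7)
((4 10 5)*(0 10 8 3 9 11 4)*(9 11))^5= ((0 10 5)(3 11 4 8))^5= (0 5 10)(3 11 4 8)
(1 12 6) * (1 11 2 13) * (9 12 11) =(1 11 2 13)(6 9 12) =[0, 11, 13, 3, 4, 5, 9, 7, 8, 12, 10, 2, 6, 1]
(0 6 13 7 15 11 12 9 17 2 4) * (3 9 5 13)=(0 6 3 9 17 2 4)(5 13 7 15 11 12)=[6, 1, 4, 9, 0, 13, 3, 15, 8, 17, 10, 12, 5, 7, 14, 11, 16, 2]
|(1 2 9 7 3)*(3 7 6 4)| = |(1 2 9 6 4 3)| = 6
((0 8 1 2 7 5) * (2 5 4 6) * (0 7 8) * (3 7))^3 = ((1 5 3 7 4 6 2 8))^3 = (1 7 2 5 4 8 3 6)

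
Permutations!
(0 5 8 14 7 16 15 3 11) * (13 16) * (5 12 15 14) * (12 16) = (0 16 14 7 13 12 15 3 11)(5 8) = [16, 1, 2, 11, 4, 8, 6, 13, 5, 9, 10, 0, 15, 12, 7, 3, 14]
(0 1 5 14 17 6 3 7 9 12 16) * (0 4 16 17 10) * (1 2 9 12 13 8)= [2, 5, 9, 7, 16, 14, 3, 12, 1, 13, 0, 11, 17, 8, 10, 15, 4, 6]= (0 2 9 13 8 1 5 14 10)(3 7 12 17 6)(4 16)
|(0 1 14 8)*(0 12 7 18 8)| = 12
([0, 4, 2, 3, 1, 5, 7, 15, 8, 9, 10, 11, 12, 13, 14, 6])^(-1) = (1 4)(6 15 7)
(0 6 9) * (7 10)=(0 6 9)(7 10)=[6, 1, 2, 3, 4, 5, 9, 10, 8, 0, 7]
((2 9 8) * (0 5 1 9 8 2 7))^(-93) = (0 8 9 5 7 2 1)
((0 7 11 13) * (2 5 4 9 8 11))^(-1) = (0 13 11 8 9 4 5 2 7)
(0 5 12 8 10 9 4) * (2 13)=(0 5 12 8 10 9 4)(2 13)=[5, 1, 13, 3, 0, 12, 6, 7, 10, 4, 9, 11, 8, 2]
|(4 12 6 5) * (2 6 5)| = 6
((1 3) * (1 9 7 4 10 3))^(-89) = ((3 9 7 4 10))^(-89) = (3 9 7 4 10)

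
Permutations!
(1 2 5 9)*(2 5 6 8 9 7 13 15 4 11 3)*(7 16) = (1 5 16 7 13 15 4 11 3 2 6 8 9) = [0, 5, 6, 2, 11, 16, 8, 13, 9, 1, 10, 3, 12, 15, 14, 4, 7]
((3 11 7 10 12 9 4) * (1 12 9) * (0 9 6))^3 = ((0 9 4 3 11 7 10 6)(1 12))^3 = (0 3 10 9 11 6 4 7)(1 12)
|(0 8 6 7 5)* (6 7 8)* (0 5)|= 4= |(0 6 8 7)|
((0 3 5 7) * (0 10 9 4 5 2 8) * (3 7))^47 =(0 10 4 3 8 7 9 5 2) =((0 7 10 9 4 5 3 2 8))^47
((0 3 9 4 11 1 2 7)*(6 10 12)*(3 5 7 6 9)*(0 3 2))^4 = ((0 5 7 3 2 6 10 12 9 4 11 1))^4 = (0 2 9)(1 3 12)(4 5 6)(7 10 11)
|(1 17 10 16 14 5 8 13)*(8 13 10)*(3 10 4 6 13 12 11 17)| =13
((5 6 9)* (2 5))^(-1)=((2 5 6 9))^(-1)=(2 9 6 5)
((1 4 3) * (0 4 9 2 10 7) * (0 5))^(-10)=(0 5 7 10 2 9 1 3 4)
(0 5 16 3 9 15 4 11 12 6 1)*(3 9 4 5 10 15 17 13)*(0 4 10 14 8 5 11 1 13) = (0 14 8 5 16 9 17)(1 4)(3 10 15 11 12 6 13) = [14, 4, 2, 10, 1, 16, 13, 7, 5, 17, 15, 12, 6, 3, 8, 11, 9, 0]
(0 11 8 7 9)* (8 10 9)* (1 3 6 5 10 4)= (0 11 4 1 3 6 5 10 9)(7 8)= [11, 3, 2, 6, 1, 10, 5, 8, 7, 0, 9, 4]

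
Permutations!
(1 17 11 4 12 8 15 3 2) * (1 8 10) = (1 17 11 4 12 10)(2 8 15 3) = [0, 17, 8, 2, 12, 5, 6, 7, 15, 9, 1, 4, 10, 13, 14, 3, 16, 11]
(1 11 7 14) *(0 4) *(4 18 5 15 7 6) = (0 18 5 15 7 14 1 11 6 4) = [18, 11, 2, 3, 0, 15, 4, 14, 8, 9, 10, 6, 12, 13, 1, 7, 16, 17, 5]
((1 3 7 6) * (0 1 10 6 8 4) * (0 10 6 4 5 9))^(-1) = ((0 1 3 7 8 5 9)(4 10))^(-1) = (0 9 5 8 7 3 1)(4 10)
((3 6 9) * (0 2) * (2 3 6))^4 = ((0 3 2)(6 9))^4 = (9)(0 3 2)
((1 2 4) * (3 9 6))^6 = ((1 2 4)(3 9 6))^6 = (9)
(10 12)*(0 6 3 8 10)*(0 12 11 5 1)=[6, 0, 2, 8, 4, 1, 3, 7, 10, 9, 11, 5, 12]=(12)(0 6 3 8 10 11 5 1)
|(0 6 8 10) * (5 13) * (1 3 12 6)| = |(0 1 3 12 6 8 10)(5 13)| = 14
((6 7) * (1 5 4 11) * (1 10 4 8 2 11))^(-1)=((1 5 8 2 11 10 4)(6 7))^(-1)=(1 4 10 11 2 8 5)(6 7)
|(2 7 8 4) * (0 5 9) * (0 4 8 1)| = 7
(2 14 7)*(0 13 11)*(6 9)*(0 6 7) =(0 13 11 6 9 7 2 14) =[13, 1, 14, 3, 4, 5, 9, 2, 8, 7, 10, 6, 12, 11, 0]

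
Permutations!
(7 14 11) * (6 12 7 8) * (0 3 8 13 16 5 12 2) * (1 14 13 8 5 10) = (0 3 5 12 7 13 16 10 1 14 11 8 6 2) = [3, 14, 0, 5, 4, 12, 2, 13, 6, 9, 1, 8, 7, 16, 11, 15, 10]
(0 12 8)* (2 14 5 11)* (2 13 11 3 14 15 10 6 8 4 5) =(0 12 4 5 3 14 2 15 10 6 8)(11 13) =[12, 1, 15, 14, 5, 3, 8, 7, 0, 9, 6, 13, 4, 11, 2, 10]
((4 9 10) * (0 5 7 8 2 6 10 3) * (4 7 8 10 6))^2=((0 5 8 2 4 9 3)(7 10))^2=(10)(0 8 4 3 5 2 9)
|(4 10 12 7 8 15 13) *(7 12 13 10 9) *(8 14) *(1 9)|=|(1 9 7 14 8 15 10 13 4)|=9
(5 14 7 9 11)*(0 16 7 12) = (0 16 7 9 11 5 14 12) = [16, 1, 2, 3, 4, 14, 6, 9, 8, 11, 10, 5, 0, 13, 12, 15, 7]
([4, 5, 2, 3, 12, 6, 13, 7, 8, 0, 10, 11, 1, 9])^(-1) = [9, 12, 2, 3, 0, 1, 5, 7, 8, 13, 10, 11, 4, 6]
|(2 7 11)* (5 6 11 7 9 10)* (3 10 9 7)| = 7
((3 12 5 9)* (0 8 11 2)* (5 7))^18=((0 8 11 2)(3 12 7 5 9))^18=(0 11)(2 8)(3 5 12 9 7)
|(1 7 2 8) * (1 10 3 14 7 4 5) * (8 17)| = 21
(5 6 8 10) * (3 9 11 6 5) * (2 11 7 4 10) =(2 11 6 8)(3 9 7 4 10) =[0, 1, 11, 9, 10, 5, 8, 4, 2, 7, 3, 6]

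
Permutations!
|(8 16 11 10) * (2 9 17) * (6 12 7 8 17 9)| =|(2 6 12 7 8 16 11 10 17)| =9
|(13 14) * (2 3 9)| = 6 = |(2 3 9)(13 14)|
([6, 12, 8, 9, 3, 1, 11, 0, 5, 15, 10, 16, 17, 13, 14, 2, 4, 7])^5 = [3, 6, 17, 5, 8, 0, 9, 4, 7, 1, 10, 15, 11, 13, 14, 12, 2, 16]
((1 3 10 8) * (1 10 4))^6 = (10)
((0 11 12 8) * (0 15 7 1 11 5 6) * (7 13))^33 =((0 5 6)(1 11 12 8 15 13 7))^33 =(1 13 8 11 7 15 12)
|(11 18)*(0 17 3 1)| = 4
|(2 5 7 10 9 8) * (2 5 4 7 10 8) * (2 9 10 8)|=6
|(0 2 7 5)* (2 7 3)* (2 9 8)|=12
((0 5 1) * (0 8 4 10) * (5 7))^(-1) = (0 10 4 8 1 5 7)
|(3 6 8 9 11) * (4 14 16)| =15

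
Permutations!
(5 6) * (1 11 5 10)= [0, 11, 2, 3, 4, 6, 10, 7, 8, 9, 1, 5]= (1 11 5 6 10)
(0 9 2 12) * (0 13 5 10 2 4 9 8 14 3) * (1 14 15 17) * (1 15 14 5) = (0 8 14 3)(1 5 10 2 12 13)(4 9)(15 17) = [8, 5, 12, 0, 9, 10, 6, 7, 14, 4, 2, 11, 13, 1, 3, 17, 16, 15]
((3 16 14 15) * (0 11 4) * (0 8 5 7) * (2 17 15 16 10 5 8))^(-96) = (0 17 5 4 3)(2 10 11 15 7)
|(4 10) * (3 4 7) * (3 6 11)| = 6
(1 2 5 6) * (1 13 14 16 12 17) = (1 2 5 6 13 14 16 12 17) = [0, 2, 5, 3, 4, 6, 13, 7, 8, 9, 10, 11, 17, 14, 16, 15, 12, 1]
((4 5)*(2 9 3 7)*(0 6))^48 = ((0 6)(2 9 3 7)(4 5))^48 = (9)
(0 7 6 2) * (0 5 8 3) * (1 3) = (0 7 6 2 5 8 1 3) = [7, 3, 5, 0, 4, 8, 2, 6, 1]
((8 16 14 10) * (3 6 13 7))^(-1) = (3 7 13 6)(8 10 14 16)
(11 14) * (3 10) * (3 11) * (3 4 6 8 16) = (3 10 11 14 4 6 8 16) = [0, 1, 2, 10, 6, 5, 8, 7, 16, 9, 11, 14, 12, 13, 4, 15, 3]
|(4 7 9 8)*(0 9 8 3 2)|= 12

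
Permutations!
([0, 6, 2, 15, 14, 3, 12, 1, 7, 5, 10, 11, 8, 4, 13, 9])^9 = (1 7 8 12 6)(3 15 9 5)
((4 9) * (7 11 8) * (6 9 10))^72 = (11)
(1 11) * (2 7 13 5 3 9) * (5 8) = [0, 11, 7, 9, 4, 3, 6, 13, 5, 2, 10, 1, 12, 8] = (1 11)(2 7 13 8 5 3 9)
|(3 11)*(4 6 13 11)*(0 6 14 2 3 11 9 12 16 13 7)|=12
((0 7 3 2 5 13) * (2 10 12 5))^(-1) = ((0 7 3 10 12 5 13))^(-1) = (0 13 5 12 10 3 7)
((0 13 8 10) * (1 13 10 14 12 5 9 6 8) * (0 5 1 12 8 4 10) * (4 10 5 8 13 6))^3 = ((1 6 10 8 14 13 12)(4 5 9))^3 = (1 8 12 10 13 6 14)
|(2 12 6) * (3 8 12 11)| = 6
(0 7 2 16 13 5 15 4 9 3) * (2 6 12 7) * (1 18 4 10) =[2, 18, 16, 0, 9, 15, 12, 6, 8, 3, 1, 11, 7, 5, 14, 10, 13, 17, 4] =(0 2 16 13 5 15 10 1 18 4 9 3)(6 12 7)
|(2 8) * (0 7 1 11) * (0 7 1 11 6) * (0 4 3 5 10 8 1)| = 8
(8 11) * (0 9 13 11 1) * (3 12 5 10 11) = (0 9 13 3 12 5 10 11 8 1) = [9, 0, 2, 12, 4, 10, 6, 7, 1, 13, 11, 8, 5, 3]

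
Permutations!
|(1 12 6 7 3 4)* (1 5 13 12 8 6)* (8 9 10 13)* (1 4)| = 11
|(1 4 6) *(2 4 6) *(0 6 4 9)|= |(0 6 1 4 2 9)|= 6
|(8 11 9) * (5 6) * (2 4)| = |(2 4)(5 6)(8 11 9)| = 6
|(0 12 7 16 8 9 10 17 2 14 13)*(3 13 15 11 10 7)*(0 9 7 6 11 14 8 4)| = |(0 12 3 13 9 6 11 10 17 2 8 7 16 4)(14 15)| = 14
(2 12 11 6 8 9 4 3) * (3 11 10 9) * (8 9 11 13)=[0, 1, 12, 2, 13, 5, 9, 7, 3, 4, 11, 6, 10, 8]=(2 12 10 11 6 9 4 13 8 3)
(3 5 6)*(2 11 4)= (2 11 4)(3 5 6)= [0, 1, 11, 5, 2, 6, 3, 7, 8, 9, 10, 4]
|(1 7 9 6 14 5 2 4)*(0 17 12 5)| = |(0 17 12 5 2 4 1 7 9 6 14)| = 11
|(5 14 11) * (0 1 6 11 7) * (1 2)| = 8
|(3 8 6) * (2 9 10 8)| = 6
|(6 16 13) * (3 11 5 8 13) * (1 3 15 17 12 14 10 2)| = 14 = |(1 3 11 5 8 13 6 16 15 17 12 14 10 2)|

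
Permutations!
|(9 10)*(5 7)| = |(5 7)(9 10)| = 2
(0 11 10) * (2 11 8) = (0 8 2 11 10) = [8, 1, 11, 3, 4, 5, 6, 7, 2, 9, 0, 10]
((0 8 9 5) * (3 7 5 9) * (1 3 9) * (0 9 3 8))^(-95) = (1 8 3 7 5 9)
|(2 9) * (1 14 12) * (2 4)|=3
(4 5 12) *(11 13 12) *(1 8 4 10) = (1 8 4 5 11 13 12 10) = [0, 8, 2, 3, 5, 11, 6, 7, 4, 9, 1, 13, 10, 12]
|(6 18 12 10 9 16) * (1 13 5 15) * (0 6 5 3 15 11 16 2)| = 84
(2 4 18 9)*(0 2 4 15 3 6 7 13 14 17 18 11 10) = (0 2 15 3 6 7 13 14 17 18 9 4 11 10) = [2, 1, 15, 6, 11, 5, 7, 13, 8, 4, 0, 10, 12, 14, 17, 3, 16, 18, 9]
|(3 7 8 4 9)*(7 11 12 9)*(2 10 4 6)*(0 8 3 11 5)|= 9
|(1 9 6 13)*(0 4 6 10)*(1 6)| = 10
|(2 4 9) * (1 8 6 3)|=|(1 8 6 3)(2 4 9)|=12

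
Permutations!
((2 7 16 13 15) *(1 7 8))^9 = (1 16 15 8 7 13 2)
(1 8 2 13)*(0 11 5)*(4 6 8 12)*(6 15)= (0 11 5)(1 12 4 15 6 8 2 13)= [11, 12, 13, 3, 15, 0, 8, 7, 2, 9, 10, 5, 4, 1, 14, 6]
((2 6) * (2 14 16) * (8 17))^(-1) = ((2 6 14 16)(8 17))^(-1) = (2 16 14 6)(8 17)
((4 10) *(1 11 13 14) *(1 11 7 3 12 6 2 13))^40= (1 6 11 12 14 3 13 7 2)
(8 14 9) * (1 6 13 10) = (1 6 13 10)(8 14 9) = [0, 6, 2, 3, 4, 5, 13, 7, 14, 8, 1, 11, 12, 10, 9]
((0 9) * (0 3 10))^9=(0 9 3 10)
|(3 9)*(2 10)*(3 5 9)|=2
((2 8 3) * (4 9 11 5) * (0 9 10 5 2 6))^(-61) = (0 11 8 6 9 2 3)(4 5 10)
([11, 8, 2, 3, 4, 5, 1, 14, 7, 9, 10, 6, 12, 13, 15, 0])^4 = (0 8)(1 15)(6 14)(7 11)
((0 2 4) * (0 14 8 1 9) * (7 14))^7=(0 9 1 8 14 7 4 2)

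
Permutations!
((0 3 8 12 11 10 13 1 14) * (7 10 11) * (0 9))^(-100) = ((0 3 8 12 7 10 13 1 14 9))^(-100) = (14)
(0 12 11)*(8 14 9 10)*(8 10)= (0 12 11)(8 14 9)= [12, 1, 2, 3, 4, 5, 6, 7, 14, 8, 10, 0, 11, 13, 9]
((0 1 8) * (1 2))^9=(0 2 1 8)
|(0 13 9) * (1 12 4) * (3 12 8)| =|(0 13 9)(1 8 3 12 4)| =15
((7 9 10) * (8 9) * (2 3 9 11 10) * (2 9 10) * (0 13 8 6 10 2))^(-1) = (0 11 8 13)(2 3)(6 7 10)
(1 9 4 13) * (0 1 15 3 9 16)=[1, 16, 2, 9, 13, 5, 6, 7, 8, 4, 10, 11, 12, 15, 14, 3, 0]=(0 1 16)(3 9 4 13 15)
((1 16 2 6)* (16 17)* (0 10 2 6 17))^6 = (0 1 6 16 17 2 10)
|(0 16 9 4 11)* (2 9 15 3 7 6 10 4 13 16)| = |(0 2 9 13 16 15 3 7 6 10 4 11)| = 12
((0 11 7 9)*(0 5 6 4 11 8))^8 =(4 7 5)(6 11 9)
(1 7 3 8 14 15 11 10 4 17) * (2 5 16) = (1 7 3 8 14 15 11 10 4 17)(2 5 16) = [0, 7, 5, 8, 17, 16, 6, 3, 14, 9, 4, 10, 12, 13, 15, 11, 2, 1]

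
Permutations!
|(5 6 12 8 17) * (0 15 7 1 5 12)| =|(0 15 7 1 5 6)(8 17 12)| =6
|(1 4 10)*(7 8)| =|(1 4 10)(7 8)| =6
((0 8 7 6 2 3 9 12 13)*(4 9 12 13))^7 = ((0 8 7 6 2 3 12 4 9 13))^7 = (0 4 2 8 9 3 7 13 12 6)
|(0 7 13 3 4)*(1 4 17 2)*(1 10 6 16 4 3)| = 11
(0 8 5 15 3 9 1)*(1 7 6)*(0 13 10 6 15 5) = (0 8)(1 13 10 6)(3 9 7 15) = [8, 13, 2, 9, 4, 5, 1, 15, 0, 7, 6, 11, 12, 10, 14, 3]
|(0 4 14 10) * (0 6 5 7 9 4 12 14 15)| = 10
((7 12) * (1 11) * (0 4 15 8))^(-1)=((0 4 15 8)(1 11)(7 12))^(-1)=(0 8 15 4)(1 11)(7 12)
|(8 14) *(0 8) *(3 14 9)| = 5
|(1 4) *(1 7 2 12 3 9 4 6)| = |(1 6)(2 12 3 9 4 7)| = 6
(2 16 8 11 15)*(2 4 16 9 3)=(2 9 3)(4 16 8 11 15)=[0, 1, 9, 2, 16, 5, 6, 7, 11, 3, 10, 15, 12, 13, 14, 4, 8]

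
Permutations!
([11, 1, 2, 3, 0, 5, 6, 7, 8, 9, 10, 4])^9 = [0, 1, 2, 3, 4, 5, 6, 7, 8, 9, 10, 11]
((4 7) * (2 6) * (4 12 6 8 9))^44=(2 9 7 6 8 4 12)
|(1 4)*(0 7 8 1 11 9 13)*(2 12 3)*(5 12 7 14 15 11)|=|(0 14 15 11 9 13)(1 4 5 12 3 2 7 8)|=24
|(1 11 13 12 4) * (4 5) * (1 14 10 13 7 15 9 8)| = 6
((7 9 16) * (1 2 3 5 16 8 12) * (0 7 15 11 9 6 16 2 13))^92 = ((0 7 6 16 15 11 9 8 12 1 13)(2 3 5))^92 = (0 15 12 7 11 1 6 9 13 16 8)(2 5 3)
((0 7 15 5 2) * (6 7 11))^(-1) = (0 2 5 15 7 6 11)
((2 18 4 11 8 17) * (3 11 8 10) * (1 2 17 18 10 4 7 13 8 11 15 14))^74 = (1 10 15)(2 3 14)(7 8)(13 18)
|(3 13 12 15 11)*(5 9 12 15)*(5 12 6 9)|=4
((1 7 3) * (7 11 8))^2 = (1 8 3 11 7)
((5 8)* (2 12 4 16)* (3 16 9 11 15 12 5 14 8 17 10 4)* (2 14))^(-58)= ((2 5 17 10 4 9 11 15 12 3 16 14 8))^(-58)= (2 15 5 12 17 3 10 16 4 14 9 8 11)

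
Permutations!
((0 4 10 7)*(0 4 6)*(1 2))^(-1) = (0 6)(1 2)(4 7 10)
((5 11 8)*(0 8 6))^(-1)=(0 6 11 5 8)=((0 8 5 11 6))^(-1)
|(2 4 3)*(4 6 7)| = |(2 6 7 4 3)| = 5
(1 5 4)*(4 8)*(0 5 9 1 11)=(0 5 8 4 11)(1 9)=[5, 9, 2, 3, 11, 8, 6, 7, 4, 1, 10, 0]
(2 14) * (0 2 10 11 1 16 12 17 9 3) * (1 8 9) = (0 2 14 10 11 8 9 3)(1 16 12 17) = [2, 16, 14, 0, 4, 5, 6, 7, 9, 3, 11, 8, 17, 13, 10, 15, 12, 1]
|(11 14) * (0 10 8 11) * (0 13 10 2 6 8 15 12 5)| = 11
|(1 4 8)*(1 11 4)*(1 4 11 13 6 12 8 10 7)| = 4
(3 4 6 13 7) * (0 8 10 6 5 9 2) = [8, 1, 0, 4, 5, 9, 13, 3, 10, 2, 6, 11, 12, 7] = (0 8 10 6 13 7 3 4 5 9 2)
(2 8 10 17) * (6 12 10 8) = (2 6 12 10 17) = [0, 1, 6, 3, 4, 5, 12, 7, 8, 9, 17, 11, 10, 13, 14, 15, 16, 2]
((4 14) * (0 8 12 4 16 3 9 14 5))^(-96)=((0 8 12 4 5)(3 9 14 16))^(-96)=(16)(0 5 4 12 8)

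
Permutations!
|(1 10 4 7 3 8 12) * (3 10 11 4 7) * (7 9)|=6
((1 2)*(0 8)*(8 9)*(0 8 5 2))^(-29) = (0 9 5 2 1)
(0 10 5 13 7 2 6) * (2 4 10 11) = (0 11 2 6)(4 10 5 13 7) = [11, 1, 6, 3, 10, 13, 0, 4, 8, 9, 5, 2, 12, 7]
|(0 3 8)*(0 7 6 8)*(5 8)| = |(0 3)(5 8 7 6)| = 4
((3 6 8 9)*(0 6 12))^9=(0 9)(3 6)(8 12)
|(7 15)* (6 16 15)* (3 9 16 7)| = 4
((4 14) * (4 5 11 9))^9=(4 9 11 5 14)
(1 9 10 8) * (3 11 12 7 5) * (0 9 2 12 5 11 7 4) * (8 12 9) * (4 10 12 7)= [8, 2, 9, 4, 0, 3, 6, 11, 1, 12, 7, 5, 10]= (0 8 1 2 9 12 10 7 11 5 3 4)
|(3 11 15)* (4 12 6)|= 3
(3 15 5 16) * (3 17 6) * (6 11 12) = (3 15 5 16 17 11 12 6) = [0, 1, 2, 15, 4, 16, 3, 7, 8, 9, 10, 12, 6, 13, 14, 5, 17, 11]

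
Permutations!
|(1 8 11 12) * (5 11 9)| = 6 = |(1 8 9 5 11 12)|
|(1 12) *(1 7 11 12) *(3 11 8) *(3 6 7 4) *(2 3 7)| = 8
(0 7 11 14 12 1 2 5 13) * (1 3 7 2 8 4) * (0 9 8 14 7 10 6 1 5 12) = (0 2 12 3 10 6 1 14)(4 5 13 9 8)(7 11) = [2, 14, 12, 10, 5, 13, 1, 11, 4, 8, 6, 7, 3, 9, 0]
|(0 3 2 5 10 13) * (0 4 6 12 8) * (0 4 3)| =20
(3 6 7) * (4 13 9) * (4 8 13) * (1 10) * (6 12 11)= (1 10)(3 12 11 6 7)(8 13 9)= [0, 10, 2, 12, 4, 5, 7, 3, 13, 8, 1, 6, 11, 9]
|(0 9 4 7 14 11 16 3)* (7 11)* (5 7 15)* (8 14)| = |(0 9 4 11 16 3)(5 7 8 14 15)| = 30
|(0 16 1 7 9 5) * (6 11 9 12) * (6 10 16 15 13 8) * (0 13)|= |(0 15)(1 7 12 10 16)(5 13 8 6 11 9)|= 30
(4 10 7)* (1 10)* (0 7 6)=[7, 10, 2, 3, 1, 5, 0, 4, 8, 9, 6]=(0 7 4 1 10 6)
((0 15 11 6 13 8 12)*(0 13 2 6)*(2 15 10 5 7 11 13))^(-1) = (0 11 7 5 10)(2 12 8 13 15 6)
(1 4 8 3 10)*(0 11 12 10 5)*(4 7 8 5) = [11, 7, 2, 4, 5, 0, 6, 8, 3, 9, 1, 12, 10] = (0 11 12 10 1 7 8 3 4 5)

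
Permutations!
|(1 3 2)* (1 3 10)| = 2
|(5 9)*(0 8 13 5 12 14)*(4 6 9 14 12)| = |(0 8 13 5 14)(4 6 9)| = 15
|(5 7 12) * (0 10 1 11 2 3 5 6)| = 10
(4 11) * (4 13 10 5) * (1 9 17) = (1 9 17)(4 11 13 10 5) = [0, 9, 2, 3, 11, 4, 6, 7, 8, 17, 5, 13, 12, 10, 14, 15, 16, 1]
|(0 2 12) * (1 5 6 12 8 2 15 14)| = 14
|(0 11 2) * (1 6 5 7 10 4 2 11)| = |(11)(0 1 6 5 7 10 4 2)| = 8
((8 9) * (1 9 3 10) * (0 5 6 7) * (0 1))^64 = (0 5 6 7 1 9 8 3 10)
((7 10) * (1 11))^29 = (1 11)(7 10)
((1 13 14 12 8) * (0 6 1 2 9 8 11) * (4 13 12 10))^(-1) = ((0 6 1 12 11)(2 9 8)(4 13 14 10))^(-1) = (0 11 12 1 6)(2 8 9)(4 10 14 13)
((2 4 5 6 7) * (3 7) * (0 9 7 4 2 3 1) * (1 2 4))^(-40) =((0 9 7 3 1)(2 4 5 6))^(-40) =(9)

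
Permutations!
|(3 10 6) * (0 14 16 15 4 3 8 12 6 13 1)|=|(0 14 16 15 4 3 10 13 1)(6 8 12)|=9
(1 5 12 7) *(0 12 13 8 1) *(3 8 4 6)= (0 12 7)(1 5 13 4 6 3 8)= [12, 5, 2, 8, 6, 13, 3, 0, 1, 9, 10, 11, 7, 4]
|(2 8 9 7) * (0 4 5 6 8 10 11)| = 10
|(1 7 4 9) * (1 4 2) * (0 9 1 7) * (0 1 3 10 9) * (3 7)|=|(2 3 10 9 4 7)|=6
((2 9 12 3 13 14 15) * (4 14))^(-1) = (2 15 14 4 13 3 12 9)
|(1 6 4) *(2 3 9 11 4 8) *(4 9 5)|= 14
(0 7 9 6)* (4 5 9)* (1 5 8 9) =(0 7 4 8 9 6)(1 5) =[7, 5, 2, 3, 8, 1, 0, 4, 9, 6]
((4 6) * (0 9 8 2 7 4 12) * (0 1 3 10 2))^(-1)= (0 8 9)(1 12 6 4 7 2 10 3)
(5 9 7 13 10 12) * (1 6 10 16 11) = [0, 6, 2, 3, 4, 9, 10, 13, 8, 7, 12, 1, 5, 16, 14, 15, 11] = (1 6 10 12 5 9 7 13 16 11)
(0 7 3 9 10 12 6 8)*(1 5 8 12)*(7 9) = (0 9 10 1 5 8)(3 7)(6 12) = [9, 5, 2, 7, 4, 8, 12, 3, 0, 10, 1, 11, 6]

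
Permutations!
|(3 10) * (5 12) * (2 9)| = |(2 9)(3 10)(5 12)| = 2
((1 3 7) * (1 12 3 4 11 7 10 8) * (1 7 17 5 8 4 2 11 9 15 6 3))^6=((1 2 11 17 5 8 7 12)(3 10 4 9 15 6))^6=(1 7 5 11)(2 12 8 17)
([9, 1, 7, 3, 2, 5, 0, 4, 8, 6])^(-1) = (0 6 9)(2 4 7)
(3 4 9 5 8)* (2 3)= [0, 1, 3, 4, 9, 8, 6, 7, 2, 5]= (2 3 4 9 5 8)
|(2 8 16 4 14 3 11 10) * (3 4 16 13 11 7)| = 10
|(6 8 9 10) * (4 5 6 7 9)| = |(4 5 6 8)(7 9 10)| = 12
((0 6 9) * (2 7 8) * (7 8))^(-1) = ((0 6 9)(2 8))^(-1) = (0 9 6)(2 8)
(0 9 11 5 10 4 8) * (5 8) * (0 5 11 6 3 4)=[9, 1, 2, 4, 11, 10, 3, 7, 5, 6, 0, 8]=(0 9 6 3 4 11 8 5 10)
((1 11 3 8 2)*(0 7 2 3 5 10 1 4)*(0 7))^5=(1 11 5 10)(2 7 4)(3 8)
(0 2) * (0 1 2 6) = (0 6)(1 2) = [6, 2, 1, 3, 4, 5, 0]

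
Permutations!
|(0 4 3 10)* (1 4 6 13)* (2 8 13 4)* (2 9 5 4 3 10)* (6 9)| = 30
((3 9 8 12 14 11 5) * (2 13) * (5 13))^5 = ((2 5 3 9 8 12 14 11 13))^5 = (2 12 5 14 3 11 9 13 8)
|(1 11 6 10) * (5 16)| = 4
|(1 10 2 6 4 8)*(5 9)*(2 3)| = |(1 10 3 2 6 4 8)(5 9)| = 14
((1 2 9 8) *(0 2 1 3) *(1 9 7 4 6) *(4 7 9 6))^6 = ((0 2 9 8 3)(1 6))^6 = (0 2 9 8 3)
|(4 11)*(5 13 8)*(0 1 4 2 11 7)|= |(0 1 4 7)(2 11)(5 13 8)|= 12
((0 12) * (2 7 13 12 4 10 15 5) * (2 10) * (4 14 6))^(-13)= ((0 14 6 4 2 7 13 12)(5 10 15))^(-13)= (0 4 13 14 2 12 6 7)(5 15 10)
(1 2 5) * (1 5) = [0, 2, 1, 3, 4, 5] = (5)(1 2)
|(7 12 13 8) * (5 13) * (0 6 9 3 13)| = |(0 6 9 3 13 8 7 12 5)| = 9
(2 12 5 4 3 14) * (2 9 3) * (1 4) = (1 4 2 12 5)(3 14 9) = [0, 4, 12, 14, 2, 1, 6, 7, 8, 3, 10, 11, 5, 13, 9]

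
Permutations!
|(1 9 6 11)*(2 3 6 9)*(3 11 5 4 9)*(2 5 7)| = |(1 5 4 9 3 6 7 2 11)| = 9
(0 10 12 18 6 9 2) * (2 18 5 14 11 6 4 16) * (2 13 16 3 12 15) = [10, 1, 0, 12, 3, 14, 9, 7, 8, 18, 15, 6, 5, 16, 11, 2, 13, 17, 4] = (0 10 15 2)(3 12 5 14 11 6 9 18 4)(13 16)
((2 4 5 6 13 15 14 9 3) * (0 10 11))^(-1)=((0 10 11)(2 4 5 6 13 15 14 9 3))^(-1)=(0 11 10)(2 3 9 14 15 13 6 5 4)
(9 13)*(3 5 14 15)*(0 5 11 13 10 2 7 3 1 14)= [5, 14, 7, 11, 4, 0, 6, 3, 8, 10, 2, 13, 12, 9, 15, 1]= (0 5)(1 14 15)(2 7 3 11 13 9 10)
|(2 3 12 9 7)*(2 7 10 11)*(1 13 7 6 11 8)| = |(1 13 7 6 11 2 3 12 9 10 8)| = 11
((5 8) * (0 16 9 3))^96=((0 16 9 3)(5 8))^96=(16)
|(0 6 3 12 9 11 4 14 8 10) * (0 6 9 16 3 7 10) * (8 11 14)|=6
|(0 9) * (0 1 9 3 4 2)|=|(0 3 4 2)(1 9)|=4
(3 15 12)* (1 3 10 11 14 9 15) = (1 3)(9 15 12 10 11 14) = [0, 3, 2, 1, 4, 5, 6, 7, 8, 15, 11, 14, 10, 13, 9, 12]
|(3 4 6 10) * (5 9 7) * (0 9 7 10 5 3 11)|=|(0 9 10 11)(3 4 6 5 7)|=20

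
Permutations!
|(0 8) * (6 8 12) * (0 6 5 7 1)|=|(0 12 5 7 1)(6 8)|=10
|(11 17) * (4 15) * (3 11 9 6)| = 10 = |(3 11 17 9 6)(4 15)|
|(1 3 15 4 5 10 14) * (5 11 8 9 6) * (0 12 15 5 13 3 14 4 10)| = |(0 12 15 10 4 11 8 9 6 13 3 5)(1 14)| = 12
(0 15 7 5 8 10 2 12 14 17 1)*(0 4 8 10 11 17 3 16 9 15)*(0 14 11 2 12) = [14, 4, 0, 16, 8, 10, 6, 5, 2, 15, 12, 17, 11, 13, 3, 7, 9, 1] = (0 14 3 16 9 15 7 5 10 12 11 17 1 4 8 2)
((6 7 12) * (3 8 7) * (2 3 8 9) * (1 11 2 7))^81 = ((1 11 2 3 9 7 12 6 8))^81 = (12)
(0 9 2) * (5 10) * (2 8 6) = (0 9 8 6 2)(5 10) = [9, 1, 0, 3, 4, 10, 2, 7, 6, 8, 5]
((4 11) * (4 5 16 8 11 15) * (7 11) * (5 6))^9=(4 15)(5 7)(6 8)(11 16)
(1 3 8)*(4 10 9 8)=(1 3 4 10 9 8)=[0, 3, 2, 4, 10, 5, 6, 7, 1, 8, 9]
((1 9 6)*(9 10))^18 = (1 9)(6 10)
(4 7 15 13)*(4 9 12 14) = (4 7 15 13 9 12 14) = [0, 1, 2, 3, 7, 5, 6, 15, 8, 12, 10, 11, 14, 9, 4, 13]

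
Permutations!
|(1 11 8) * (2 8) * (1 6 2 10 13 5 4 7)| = 21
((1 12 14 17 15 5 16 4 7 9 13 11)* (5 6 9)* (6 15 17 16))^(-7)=((17)(1 12 14 16 4 7 5 6 9 13 11))^(-7)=(17)(1 4 9 12 7 13 14 5 11 16 6)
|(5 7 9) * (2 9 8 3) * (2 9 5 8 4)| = 12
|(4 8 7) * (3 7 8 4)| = 2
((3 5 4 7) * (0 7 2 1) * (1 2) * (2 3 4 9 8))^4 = (2 8 9 5 3)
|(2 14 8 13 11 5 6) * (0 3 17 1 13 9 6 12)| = 40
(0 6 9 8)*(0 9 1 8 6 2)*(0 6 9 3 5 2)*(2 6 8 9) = (1 9 2 8 3 5 6) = [0, 9, 8, 5, 4, 6, 1, 7, 3, 2]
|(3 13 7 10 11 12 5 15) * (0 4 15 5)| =|(0 4 15 3 13 7 10 11 12)| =9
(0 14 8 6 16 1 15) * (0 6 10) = (0 14 8 10)(1 15 6 16) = [14, 15, 2, 3, 4, 5, 16, 7, 10, 9, 0, 11, 12, 13, 8, 6, 1]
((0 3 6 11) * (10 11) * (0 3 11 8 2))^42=(11)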